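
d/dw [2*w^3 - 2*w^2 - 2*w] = 6*w^2 - 4*w - 2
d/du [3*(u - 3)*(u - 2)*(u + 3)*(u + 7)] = 12*u^3 + 45*u^2 - 138*u - 135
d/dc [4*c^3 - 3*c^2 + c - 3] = 12*c^2 - 6*c + 1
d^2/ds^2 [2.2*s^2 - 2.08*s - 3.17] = 4.40000000000000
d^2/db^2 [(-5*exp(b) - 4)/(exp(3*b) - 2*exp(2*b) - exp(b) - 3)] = (-20*exp(6*b) - 6*exp(5*b) + 48*exp(4*b) - 241*exp(3*b) + 48*exp(2*b) + 107*exp(b) - 33)*exp(b)/(exp(9*b) - 6*exp(8*b) + 9*exp(7*b) - 5*exp(6*b) + 27*exp(5*b) - 24*exp(4*b) - 10*exp(3*b) - 63*exp(2*b) - 27*exp(b) - 27)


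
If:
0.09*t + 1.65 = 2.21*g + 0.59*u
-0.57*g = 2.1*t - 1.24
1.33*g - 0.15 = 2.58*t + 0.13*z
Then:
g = 0.0640303968477343*z + 0.824233042499296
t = 0.366755793226381 - 0.017379679144385*z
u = -0.242493810434725*z - 0.234825428022154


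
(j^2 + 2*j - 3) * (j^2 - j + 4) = j^4 + j^3 - j^2 + 11*j - 12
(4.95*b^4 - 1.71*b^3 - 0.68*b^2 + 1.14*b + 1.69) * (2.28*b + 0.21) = 11.286*b^5 - 2.8593*b^4 - 1.9095*b^3 + 2.4564*b^2 + 4.0926*b + 0.3549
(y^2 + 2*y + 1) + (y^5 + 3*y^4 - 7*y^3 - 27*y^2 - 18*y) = y^5 + 3*y^4 - 7*y^3 - 26*y^2 - 16*y + 1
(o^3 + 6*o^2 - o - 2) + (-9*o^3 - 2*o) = -8*o^3 + 6*o^2 - 3*o - 2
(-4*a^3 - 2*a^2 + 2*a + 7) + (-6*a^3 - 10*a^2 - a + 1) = -10*a^3 - 12*a^2 + a + 8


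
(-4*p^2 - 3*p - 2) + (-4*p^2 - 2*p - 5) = -8*p^2 - 5*p - 7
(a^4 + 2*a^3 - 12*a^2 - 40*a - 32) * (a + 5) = a^5 + 7*a^4 - 2*a^3 - 100*a^2 - 232*a - 160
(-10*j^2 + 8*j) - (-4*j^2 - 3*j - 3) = -6*j^2 + 11*j + 3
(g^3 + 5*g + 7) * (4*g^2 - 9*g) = 4*g^5 - 9*g^4 + 20*g^3 - 17*g^2 - 63*g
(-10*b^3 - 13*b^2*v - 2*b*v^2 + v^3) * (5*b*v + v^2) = -50*b^4*v - 75*b^3*v^2 - 23*b^2*v^3 + 3*b*v^4 + v^5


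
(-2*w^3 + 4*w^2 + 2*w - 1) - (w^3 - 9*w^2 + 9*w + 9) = -3*w^3 + 13*w^2 - 7*w - 10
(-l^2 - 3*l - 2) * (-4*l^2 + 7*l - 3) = 4*l^4 + 5*l^3 - 10*l^2 - 5*l + 6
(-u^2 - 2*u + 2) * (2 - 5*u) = 5*u^3 + 8*u^2 - 14*u + 4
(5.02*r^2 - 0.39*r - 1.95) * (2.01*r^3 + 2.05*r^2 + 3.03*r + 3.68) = 10.0902*r^5 + 9.5071*r^4 + 10.4916*r^3 + 13.2944*r^2 - 7.3437*r - 7.176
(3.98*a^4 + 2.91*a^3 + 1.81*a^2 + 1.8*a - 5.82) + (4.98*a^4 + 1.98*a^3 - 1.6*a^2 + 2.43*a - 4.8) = 8.96*a^4 + 4.89*a^3 + 0.21*a^2 + 4.23*a - 10.62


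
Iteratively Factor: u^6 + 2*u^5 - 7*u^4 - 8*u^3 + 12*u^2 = (u - 1)*(u^5 + 3*u^4 - 4*u^3 - 12*u^2) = u*(u - 1)*(u^4 + 3*u^3 - 4*u^2 - 12*u) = u*(u - 1)*(u + 2)*(u^3 + u^2 - 6*u) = u^2*(u - 1)*(u + 2)*(u^2 + u - 6) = u^2*(u - 2)*(u - 1)*(u + 2)*(u + 3)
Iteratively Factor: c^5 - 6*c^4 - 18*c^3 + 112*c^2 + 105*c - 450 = (c - 5)*(c^4 - c^3 - 23*c^2 - 3*c + 90) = (c - 5)*(c - 2)*(c^3 + c^2 - 21*c - 45) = (c - 5)^2*(c - 2)*(c^2 + 6*c + 9) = (c - 5)^2*(c - 2)*(c + 3)*(c + 3)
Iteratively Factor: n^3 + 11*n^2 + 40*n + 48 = (n + 4)*(n^2 + 7*n + 12) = (n + 3)*(n + 4)*(n + 4)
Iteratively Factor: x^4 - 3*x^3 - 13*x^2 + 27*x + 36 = (x - 3)*(x^3 - 13*x - 12) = (x - 3)*(x + 3)*(x^2 - 3*x - 4) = (x - 3)*(x + 1)*(x + 3)*(x - 4)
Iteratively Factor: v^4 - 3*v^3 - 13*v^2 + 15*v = (v)*(v^3 - 3*v^2 - 13*v + 15) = v*(v - 5)*(v^2 + 2*v - 3) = v*(v - 5)*(v + 3)*(v - 1)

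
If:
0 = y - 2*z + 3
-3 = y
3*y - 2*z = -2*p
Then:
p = 9/2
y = -3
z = 0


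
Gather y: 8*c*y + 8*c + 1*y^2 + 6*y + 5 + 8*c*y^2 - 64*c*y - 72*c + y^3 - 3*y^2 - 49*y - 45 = -64*c + y^3 + y^2*(8*c - 2) + y*(-56*c - 43) - 40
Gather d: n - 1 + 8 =n + 7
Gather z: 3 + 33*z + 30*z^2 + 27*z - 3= 30*z^2 + 60*z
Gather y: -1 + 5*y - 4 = 5*y - 5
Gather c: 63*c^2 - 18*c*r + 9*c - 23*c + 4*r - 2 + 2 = 63*c^2 + c*(-18*r - 14) + 4*r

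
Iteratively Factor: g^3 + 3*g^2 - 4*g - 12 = (g + 3)*(g^2 - 4) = (g + 2)*(g + 3)*(g - 2)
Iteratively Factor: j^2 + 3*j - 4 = (j + 4)*(j - 1)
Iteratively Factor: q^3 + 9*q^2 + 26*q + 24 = (q + 2)*(q^2 + 7*q + 12) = (q + 2)*(q + 3)*(q + 4)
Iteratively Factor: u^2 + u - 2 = (u + 2)*(u - 1)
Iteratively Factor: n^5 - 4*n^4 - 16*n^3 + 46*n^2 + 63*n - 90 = (n - 5)*(n^4 + n^3 - 11*n^2 - 9*n + 18) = (n - 5)*(n + 3)*(n^3 - 2*n^2 - 5*n + 6) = (n - 5)*(n - 3)*(n + 3)*(n^2 + n - 2) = (n - 5)*(n - 3)*(n - 1)*(n + 3)*(n + 2)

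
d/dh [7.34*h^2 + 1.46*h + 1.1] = 14.68*h + 1.46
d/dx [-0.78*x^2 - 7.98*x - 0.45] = -1.56*x - 7.98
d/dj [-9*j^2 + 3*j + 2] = 3 - 18*j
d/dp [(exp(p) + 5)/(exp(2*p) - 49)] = (-2*(exp(p) + 5)*exp(p) + exp(2*p) - 49)*exp(p)/(exp(2*p) - 49)^2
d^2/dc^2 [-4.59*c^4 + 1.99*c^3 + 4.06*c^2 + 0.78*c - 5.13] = -55.08*c^2 + 11.94*c + 8.12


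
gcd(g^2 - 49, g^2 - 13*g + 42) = g - 7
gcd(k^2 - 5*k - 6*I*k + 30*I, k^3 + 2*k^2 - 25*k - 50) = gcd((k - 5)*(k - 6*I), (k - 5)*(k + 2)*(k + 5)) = k - 5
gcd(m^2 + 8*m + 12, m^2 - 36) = m + 6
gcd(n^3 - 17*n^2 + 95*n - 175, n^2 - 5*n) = n - 5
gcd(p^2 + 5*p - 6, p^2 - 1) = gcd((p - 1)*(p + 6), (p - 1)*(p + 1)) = p - 1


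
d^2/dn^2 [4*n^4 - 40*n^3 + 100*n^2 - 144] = 48*n^2 - 240*n + 200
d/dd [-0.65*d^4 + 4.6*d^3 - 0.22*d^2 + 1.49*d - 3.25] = -2.6*d^3 + 13.8*d^2 - 0.44*d + 1.49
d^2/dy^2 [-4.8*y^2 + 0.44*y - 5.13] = -9.60000000000000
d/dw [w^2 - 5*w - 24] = 2*w - 5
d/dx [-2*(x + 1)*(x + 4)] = -4*x - 10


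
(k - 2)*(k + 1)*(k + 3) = k^3 + 2*k^2 - 5*k - 6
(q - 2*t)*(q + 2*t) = q^2 - 4*t^2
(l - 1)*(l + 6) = l^2 + 5*l - 6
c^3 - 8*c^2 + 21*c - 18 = (c - 3)^2*(c - 2)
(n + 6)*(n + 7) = n^2 + 13*n + 42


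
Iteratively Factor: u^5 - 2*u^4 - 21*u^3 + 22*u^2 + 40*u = (u - 2)*(u^4 - 21*u^2 - 20*u) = (u - 2)*(u + 4)*(u^3 - 4*u^2 - 5*u) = (u - 2)*(u + 1)*(u + 4)*(u^2 - 5*u) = u*(u - 2)*(u + 1)*(u + 4)*(u - 5)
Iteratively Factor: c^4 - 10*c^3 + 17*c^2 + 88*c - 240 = (c - 5)*(c^3 - 5*c^2 - 8*c + 48) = (c - 5)*(c - 4)*(c^2 - c - 12) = (c - 5)*(c - 4)^2*(c + 3)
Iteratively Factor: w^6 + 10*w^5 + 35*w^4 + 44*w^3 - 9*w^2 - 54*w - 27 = (w + 3)*(w^5 + 7*w^4 + 14*w^3 + 2*w^2 - 15*w - 9) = (w + 3)^2*(w^4 + 4*w^3 + 2*w^2 - 4*w - 3) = (w - 1)*(w + 3)^2*(w^3 + 5*w^2 + 7*w + 3) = (w - 1)*(w + 3)^3*(w^2 + 2*w + 1) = (w - 1)*(w + 1)*(w + 3)^3*(w + 1)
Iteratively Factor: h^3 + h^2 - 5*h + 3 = (h - 1)*(h^2 + 2*h - 3) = (h - 1)*(h + 3)*(h - 1)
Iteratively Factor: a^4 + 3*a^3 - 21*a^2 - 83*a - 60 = (a + 3)*(a^3 - 21*a - 20) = (a + 3)*(a + 4)*(a^2 - 4*a - 5) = (a - 5)*(a + 3)*(a + 4)*(a + 1)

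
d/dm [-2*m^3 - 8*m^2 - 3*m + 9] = -6*m^2 - 16*m - 3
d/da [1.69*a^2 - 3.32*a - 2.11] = 3.38*a - 3.32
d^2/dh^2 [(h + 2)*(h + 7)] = 2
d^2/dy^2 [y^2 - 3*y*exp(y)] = -3*y*exp(y) - 6*exp(y) + 2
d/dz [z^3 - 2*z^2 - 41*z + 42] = 3*z^2 - 4*z - 41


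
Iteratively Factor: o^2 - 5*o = (o)*(o - 5)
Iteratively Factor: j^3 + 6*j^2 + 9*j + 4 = (j + 4)*(j^2 + 2*j + 1) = (j + 1)*(j + 4)*(j + 1)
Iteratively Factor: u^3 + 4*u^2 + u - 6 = (u + 3)*(u^2 + u - 2) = (u - 1)*(u + 3)*(u + 2)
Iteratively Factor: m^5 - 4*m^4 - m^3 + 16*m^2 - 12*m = (m + 2)*(m^4 - 6*m^3 + 11*m^2 - 6*m) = (m - 3)*(m + 2)*(m^3 - 3*m^2 + 2*m) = m*(m - 3)*(m + 2)*(m^2 - 3*m + 2) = m*(m - 3)*(m - 1)*(m + 2)*(m - 2)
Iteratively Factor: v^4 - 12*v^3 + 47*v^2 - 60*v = (v - 4)*(v^3 - 8*v^2 + 15*v) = (v - 4)*(v - 3)*(v^2 - 5*v) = (v - 5)*(v - 4)*(v - 3)*(v)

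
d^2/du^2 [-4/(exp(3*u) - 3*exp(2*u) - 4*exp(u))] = 4*(2*(-3*exp(2*u) + 6*exp(u) + 4)^2 + (-exp(2*u) + 3*exp(u) + 4)*(9*exp(2*u) - 12*exp(u) - 4))*exp(-u)/(-exp(2*u) + 3*exp(u) + 4)^3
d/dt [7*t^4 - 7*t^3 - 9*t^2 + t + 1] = 28*t^3 - 21*t^2 - 18*t + 1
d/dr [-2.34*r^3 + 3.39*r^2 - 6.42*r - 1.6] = -7.02*r^2 + 6.78*r - 6.42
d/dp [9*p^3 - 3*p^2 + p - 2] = 27*p^2 - 6*p + 1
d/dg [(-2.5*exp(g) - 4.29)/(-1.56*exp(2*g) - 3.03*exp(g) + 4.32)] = (-(2.5*exp(g) + 4.29)*(3.12*exp(g) + 3.03) + 3.9*exp(2*g) + 7.575*exp(g) - 10.8)*exp(g)/(1.56*exp(2*g) + 3.03*exp(g) - 4.32)^2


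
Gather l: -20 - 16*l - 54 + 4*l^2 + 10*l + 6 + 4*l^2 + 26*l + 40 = 8*l^2 + 20*l - 28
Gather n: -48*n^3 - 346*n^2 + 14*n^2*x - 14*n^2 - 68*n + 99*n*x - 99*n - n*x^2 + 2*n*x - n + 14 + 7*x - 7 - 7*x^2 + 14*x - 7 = -48*n^3 + n^2*(14*x - 360) + n*(-x^2 + 101*x - 168) - 7*x^2 + 21*x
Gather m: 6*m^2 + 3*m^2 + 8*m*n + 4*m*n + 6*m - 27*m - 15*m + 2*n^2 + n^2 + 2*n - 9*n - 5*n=9*m^2 + m*(12*n - 36) + 3*n^2 - 12*n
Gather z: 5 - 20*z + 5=10 - 20*z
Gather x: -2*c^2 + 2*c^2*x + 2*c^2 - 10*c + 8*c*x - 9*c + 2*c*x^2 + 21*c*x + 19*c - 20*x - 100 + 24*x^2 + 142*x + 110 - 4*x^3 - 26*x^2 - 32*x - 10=-4*x^3 + x^2*(2*c - 2) + x*(2*c^2 + 29*c + 90)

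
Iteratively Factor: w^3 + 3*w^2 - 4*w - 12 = (w - 2)*(w^2 + 5*w + 6) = (w - 2)*(w + 3)*(w + 2)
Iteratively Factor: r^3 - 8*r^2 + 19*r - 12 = (r - 4)*(r^2 - 4*r + 3) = (r - 4)*(r - 3)*(r - 1)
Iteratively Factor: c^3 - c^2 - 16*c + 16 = (c - 1)*(c^2 - 16) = (c - 4)*(c - 1)*(c + 4)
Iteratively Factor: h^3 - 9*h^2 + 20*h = (h - 5)*(h^2 - 4*h) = h*(h - 5)*(h - 4)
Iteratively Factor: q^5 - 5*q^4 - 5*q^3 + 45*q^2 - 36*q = (q - 3)*(q^4 - 2*q^3 - 11*q^2 + 12*q) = (q - 4)*(q - 3)*(q^3 + 2*q^2 - 3*q) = q*(q - 4)*(q - 3)*(q^2 + 2*q - 3) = q*(q - 4)*(q - 3)*(q + 3)*(q - 1)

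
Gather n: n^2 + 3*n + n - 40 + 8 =n^2 + 4*n - 32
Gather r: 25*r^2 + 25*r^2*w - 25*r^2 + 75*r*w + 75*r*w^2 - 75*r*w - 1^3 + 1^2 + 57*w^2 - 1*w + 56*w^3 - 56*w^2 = 25*r^2*w + 75*r*w^2 + 56*w^3 + w^2 - w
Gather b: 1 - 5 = -4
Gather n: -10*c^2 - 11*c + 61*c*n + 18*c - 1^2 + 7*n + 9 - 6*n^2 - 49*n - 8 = -10*c^2 + 7*c - 6*n^2 + n*(61*c - 42)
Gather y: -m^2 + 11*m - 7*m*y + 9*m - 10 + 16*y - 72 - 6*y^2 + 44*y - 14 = -m^2 + 20*m - 6*y^2 + y*(60 - 7*m) - 96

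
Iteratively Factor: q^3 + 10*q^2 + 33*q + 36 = (q + 4)*(q^2 + 6*q + 9) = (q + 3)*(q + 4)*(q + 3)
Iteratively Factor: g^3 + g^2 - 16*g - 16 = (g - 4)*(g^2 + 5*g + 4) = (g - 4)*(g + 4)*(g + 1)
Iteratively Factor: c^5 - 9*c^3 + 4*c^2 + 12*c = (c + 3)*(c^4 - 3*c^3 + 4*c) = (c - 2)*(c + 3)*(c^3 - c^2 - 2*c) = (c - 2)^2*(c + 3)*(c^2 + c) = c*(c - 2)^2*(c + 3)*(c + 1)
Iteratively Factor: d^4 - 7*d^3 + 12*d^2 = (d)*(d^3 - 7*d^2 + 12*d) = d^2*(d^2 - 7*d + 12) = d^2*(d - 3)*(d - 4)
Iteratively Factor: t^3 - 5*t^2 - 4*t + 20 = (t - 5)*(t^2 - 4) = (t - 5)*(t - 2)*(t + 2)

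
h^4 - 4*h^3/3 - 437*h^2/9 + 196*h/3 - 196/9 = (h - 7)*(h - 2/3)^2*(h + 7)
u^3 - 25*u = u*(u - 5)*(u + 5)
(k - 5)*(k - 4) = k^2 - 9*k + 20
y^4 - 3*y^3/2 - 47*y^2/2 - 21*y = y*(y - 6)*(y + 1)*(y + 7/2)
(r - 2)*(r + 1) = r^2 - r - 2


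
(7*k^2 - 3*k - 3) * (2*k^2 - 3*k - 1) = 14*k^4 - 27*k^3 - 4*k^2 + 12*k + 3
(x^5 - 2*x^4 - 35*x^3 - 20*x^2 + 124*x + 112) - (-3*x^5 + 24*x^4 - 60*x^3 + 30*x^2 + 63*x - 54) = 4*x^5 - 26*x^4 + 25*x^3 - 50*x^2 + 61*x + 166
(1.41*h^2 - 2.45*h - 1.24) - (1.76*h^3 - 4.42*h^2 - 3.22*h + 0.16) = -1.76*h^3 + 5.83*h^2 + 0.77*h - 1.4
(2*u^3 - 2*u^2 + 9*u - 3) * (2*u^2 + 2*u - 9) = 4*u^5 - 4*u^3 + 30*u^2 - 87*u + 27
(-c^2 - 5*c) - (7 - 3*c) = -c^2 - 2*c - 7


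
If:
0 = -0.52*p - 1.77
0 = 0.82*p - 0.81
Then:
No Solution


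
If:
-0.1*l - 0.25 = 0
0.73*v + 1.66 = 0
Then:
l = -2.50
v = -2.27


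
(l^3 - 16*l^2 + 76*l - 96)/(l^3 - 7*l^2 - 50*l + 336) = (l - 2)/(l + 7)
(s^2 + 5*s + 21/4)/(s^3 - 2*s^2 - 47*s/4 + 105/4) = (2*s + 3)/(2*s^2 - 11*s + 15)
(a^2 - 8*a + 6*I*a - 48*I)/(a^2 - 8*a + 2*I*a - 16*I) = (a + 6*I)/(a + 2*I)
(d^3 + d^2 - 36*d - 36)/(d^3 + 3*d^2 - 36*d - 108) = (d + 1)/(d + 3)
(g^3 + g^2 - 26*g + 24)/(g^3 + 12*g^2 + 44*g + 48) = (g^2 - 5*g + 4)/(g^2 + 6*g + 8)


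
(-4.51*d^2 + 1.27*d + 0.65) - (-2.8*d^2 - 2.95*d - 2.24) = -1.71*d^2 + 4.22*d + 2.89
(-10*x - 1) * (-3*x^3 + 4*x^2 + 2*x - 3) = 30*x^4 - 37*x^3 - 24*x^2 + 28*x + 3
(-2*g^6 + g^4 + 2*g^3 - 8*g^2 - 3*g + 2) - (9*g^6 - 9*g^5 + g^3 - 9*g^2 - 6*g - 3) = -11*g^6 + 9*g^5 + g^4 + g^3 + g^2 + 3*g + 5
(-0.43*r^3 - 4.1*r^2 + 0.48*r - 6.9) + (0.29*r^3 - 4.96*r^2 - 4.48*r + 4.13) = -0.14*r^3 - 9.06*r^2 - 4.0*r - 2.77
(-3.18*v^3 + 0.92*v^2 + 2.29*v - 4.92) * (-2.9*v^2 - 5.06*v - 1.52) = 9.222*v^5 + 13.4228*v^4 - 6.4626*v^3 + 1.2822*v^2 + 21.4144*v + 7.4784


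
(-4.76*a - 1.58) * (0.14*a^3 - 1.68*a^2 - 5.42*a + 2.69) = -0.6664*a^4 + 7.7756*a^3 + 28.4536*a^2 - 4.2408*a - 4.2502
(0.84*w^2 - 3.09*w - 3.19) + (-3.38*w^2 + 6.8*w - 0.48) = -2.54*w^2 + 3.71*w - 3.67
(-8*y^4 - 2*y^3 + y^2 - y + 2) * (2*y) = -16*y^5 - 4*y^4 + 2*y^3 - 2*y^2 + 4*y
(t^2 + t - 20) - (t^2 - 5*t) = 6*t - 20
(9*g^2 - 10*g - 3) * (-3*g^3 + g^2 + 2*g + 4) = -27*g^5 + 39*g^4 + 17*g^3 + 13*g^2 - 46*g - 12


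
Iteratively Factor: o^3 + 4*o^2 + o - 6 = (o + 3)*(o^2 + o - 2) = (o + 2)*(o + 3)*(o - 1)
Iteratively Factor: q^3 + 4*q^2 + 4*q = (q)*(q^2 + 4*q + 4) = q*(q + 2)*(q + 2)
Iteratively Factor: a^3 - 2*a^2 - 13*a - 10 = (a + 1)*(a^2 - 3*a - 10) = (a - 5)*(a + 1)*(a + 2)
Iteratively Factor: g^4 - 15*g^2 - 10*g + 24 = (g + 2)*(g^3 - 2*g^2 - 11*g + 12) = (g - 4)*(g + 2)*(g^2 + 2*g - 3) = (g - 4)*(g - 1)*(g + 2)*(g + 3)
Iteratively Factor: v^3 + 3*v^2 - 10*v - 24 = (v - 3)*(v^2 + 6*v + 8) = (v - 3)*(v + 2)*(v + 4)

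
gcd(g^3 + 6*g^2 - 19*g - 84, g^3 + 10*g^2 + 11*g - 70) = g + 7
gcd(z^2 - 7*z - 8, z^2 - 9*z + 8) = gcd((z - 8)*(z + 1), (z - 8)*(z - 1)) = z - 8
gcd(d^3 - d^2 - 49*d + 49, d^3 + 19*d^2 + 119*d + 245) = d + 7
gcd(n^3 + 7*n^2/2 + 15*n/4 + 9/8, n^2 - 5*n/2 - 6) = n + 3/2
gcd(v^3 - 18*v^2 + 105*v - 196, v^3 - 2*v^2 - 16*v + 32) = v - 4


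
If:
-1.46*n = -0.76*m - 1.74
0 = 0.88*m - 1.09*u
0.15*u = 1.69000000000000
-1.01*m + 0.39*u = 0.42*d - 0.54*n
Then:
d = -12.23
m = 13.96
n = 8.46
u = 11.27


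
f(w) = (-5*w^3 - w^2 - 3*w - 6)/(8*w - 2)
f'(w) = (-15*w^2 - 2*w - 3)/(8*w - 2) - 8*(-5*w^3 - w^2 - 3*w - 6)/(8*w - 2)^2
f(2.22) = -4.59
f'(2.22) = -2.83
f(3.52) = -9.44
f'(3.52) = -4.60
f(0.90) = -2.53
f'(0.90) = 0.63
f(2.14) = -4.37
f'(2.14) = -2.72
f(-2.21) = -2.53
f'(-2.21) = 2.62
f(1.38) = -2.79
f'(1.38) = -1.33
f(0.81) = -2.62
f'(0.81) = 1.45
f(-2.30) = -2.77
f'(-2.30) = 2.73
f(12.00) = -93.89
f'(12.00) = -15.28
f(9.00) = -53.70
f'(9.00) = -11.52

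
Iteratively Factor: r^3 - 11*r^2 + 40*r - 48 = (r - 4)*(r^2 - 7*r + 12) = (r - 4)^2*(r - 3)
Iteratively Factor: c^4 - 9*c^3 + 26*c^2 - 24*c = (c - 4)*(c^3 - 5*c^2 + 6*c) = (c - 4)*(c - 3)*(c^2 - 2*c) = (c - 4)*(c - 3)*(c - 2)*(c)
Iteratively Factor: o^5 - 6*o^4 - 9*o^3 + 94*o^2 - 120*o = (o - 5)*(o^4 - o^3 - 14*o^2 + 24*o) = o*(o - 5)*(o^3 - o^2 - 14*o + 24) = o*(o - 5)*(o - 2)*(o^2 + o - 12) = o*(o - 5)*(o - 2)*(o + 4)*(o - 3)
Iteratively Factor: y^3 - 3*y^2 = (y)*(y^2 - 3*y) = y*(y - 3)*(y)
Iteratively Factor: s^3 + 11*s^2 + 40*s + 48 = (s + 4)*(s^2 + 7*s + 12) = (s + 4)^2*(s + 3)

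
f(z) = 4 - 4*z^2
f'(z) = -8*z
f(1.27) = -2.45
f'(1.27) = -10.16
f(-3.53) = -45.84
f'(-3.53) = 28.24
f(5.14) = -101.68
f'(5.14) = -41.12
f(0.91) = 0.69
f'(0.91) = -7.28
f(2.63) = -23.67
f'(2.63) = -21.04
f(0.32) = 3.59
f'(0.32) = -2.56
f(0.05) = 3.99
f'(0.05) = -0.40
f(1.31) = -2.86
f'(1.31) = -10.48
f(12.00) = -572.00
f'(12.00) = -96.00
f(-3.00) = -32.00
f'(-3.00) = 24.00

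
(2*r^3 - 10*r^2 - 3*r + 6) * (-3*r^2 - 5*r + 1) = -6*r^5 + 20*r^4 + 61*r^3 - 13*r^2 - 33*r + 6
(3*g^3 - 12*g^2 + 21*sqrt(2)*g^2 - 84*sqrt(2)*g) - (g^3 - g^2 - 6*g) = 2*g^3 - 11*g^2 + 21*sqrt(2)*g^2 - 84*sqrt(2)*g + 6*g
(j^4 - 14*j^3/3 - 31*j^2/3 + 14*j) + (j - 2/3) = j^4 - 14*j^3/3 - 31*j^2/3 + 15*j - 2/3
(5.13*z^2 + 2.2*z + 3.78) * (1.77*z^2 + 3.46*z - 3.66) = 9.0801*z^4 + 21.6438*z^3 - 4.4732*z^2 + 5.0268*z - 13.8348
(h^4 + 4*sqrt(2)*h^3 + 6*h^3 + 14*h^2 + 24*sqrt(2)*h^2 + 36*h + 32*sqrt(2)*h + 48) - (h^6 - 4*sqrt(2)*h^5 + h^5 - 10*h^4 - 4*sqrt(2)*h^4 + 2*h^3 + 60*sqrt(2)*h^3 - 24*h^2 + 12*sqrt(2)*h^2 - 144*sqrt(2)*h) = -h^6 - h^5 + 4*sqrt(2)*h^5 + 4*sqrt(2)*h^4 + 11*h^4 - 56*sqrt(2)*h^3 + 4*h^3 + 12*sqrt(2)*h^2 + 38*h^2 + 36*h + 176*sqrt(2)*h + 48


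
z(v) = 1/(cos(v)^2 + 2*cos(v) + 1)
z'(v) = (2*sin(v)*cos(v) + 2*sin(v))/(cos(v)^2 + 2*cos(v) + 1)^2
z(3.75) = 31.06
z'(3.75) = -197.85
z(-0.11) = 0.25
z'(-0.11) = -0.03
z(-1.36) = 0.68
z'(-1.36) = -1.11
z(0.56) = 0.29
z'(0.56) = 0.17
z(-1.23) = 0.56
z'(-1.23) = -0.79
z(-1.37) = 0.70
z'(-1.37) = -1.14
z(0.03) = 0.25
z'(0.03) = 0.01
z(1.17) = 0.52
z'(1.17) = 0.69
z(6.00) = 0.26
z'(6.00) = -0.07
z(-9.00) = 126.62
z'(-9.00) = -1174.33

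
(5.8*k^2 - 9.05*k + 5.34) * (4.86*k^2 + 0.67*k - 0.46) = 28.188*k^4 - 40.097*k^3 + 17.2209*k^2 + 7.7408*k - 2.4564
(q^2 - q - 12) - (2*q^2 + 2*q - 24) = -q^2 - 3*q + 12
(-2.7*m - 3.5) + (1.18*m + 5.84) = 2.34 - 1.52*m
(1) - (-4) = 5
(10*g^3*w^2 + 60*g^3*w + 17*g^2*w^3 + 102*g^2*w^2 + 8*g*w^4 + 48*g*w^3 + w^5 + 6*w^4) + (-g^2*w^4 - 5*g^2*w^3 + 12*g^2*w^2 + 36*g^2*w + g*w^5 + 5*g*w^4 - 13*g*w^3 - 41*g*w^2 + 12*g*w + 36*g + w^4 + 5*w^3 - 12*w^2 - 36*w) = 10*g^3*w^2 + 60*g^3*w - g^2*w^4 + 12*g^2*w^3 + 114*g^2*w^2 + 36*g^2*w + g*w^5 + 13*g*w^4 + 35*g*w^3 - 41*g*w^2 + 12*g*w + 36*g + w^5 + 7*w^4 + 5*w^3 - 12*w^2 - 36*w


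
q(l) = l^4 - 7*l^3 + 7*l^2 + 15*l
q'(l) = 4*l^3 - 21*l^2 + 14*l + 15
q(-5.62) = 2376.90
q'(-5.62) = -1436.97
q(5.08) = 5.14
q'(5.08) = 68.57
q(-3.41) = 443.02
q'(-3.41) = -435.54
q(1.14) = 17.52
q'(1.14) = 9.59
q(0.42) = 7.05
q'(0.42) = 17.47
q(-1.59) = 28.38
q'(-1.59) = -76.43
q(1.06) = 16.69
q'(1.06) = 11.01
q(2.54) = 10.17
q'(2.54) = -19.38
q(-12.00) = 33660.00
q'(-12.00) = -10089.00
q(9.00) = 2160.00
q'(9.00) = 1356.00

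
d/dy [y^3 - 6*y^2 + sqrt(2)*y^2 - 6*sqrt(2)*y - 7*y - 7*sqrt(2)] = 3*y^2 - 12*y + 2*sqrt(2)*y - 6*sqrt(2) - 7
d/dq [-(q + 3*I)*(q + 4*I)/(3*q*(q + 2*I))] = (5*I*q^2 - 24*q - 24*I)/(3*q^2*(q^2 + 4*I*q - 4))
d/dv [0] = 0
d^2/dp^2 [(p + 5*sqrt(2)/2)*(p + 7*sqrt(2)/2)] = 2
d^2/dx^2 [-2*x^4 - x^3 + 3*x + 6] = 6*x*(-4*x - 1)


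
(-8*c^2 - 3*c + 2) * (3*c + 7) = -24*c^3 - 65*c^2 - 15*c + 14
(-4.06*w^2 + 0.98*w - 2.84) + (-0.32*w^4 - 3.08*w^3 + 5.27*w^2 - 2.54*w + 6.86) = -0.32*w^4 - 3.08*w^3 + 1.21*w^2 - 1.56*w + 4.02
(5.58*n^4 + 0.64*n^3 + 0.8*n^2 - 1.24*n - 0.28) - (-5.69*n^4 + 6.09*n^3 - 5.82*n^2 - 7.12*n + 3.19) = 11.27*n^4 - 5.45*n^3 + 6.62*n^2 + 5.88*n - 3.47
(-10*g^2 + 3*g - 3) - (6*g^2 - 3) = -16*g^2 + 3*g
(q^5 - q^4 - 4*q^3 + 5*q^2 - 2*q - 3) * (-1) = -q^5 + q^4 + 4*q^3 - 5*q^2 + 2*q + 3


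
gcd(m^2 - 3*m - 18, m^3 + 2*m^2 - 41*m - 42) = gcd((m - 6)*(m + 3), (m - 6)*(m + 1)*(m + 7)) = m - 6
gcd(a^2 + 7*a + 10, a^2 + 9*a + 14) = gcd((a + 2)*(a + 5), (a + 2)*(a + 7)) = a + 2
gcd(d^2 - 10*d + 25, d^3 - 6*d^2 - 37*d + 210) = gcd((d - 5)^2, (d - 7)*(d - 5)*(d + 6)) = d - 5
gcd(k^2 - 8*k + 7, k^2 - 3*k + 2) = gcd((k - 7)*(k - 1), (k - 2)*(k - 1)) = k - 1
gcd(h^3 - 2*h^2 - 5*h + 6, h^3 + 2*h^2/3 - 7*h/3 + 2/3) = h^2 + h - 2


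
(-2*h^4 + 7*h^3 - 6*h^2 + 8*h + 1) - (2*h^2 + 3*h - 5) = -2*h^4 + 7*h^3 - 8*h^2 + 5*h + 6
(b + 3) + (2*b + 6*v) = 3*b + 6*v + 3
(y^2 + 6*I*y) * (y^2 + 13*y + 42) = y^4 + 13*y^3 + 6*I*y^3 + 42*y^2 + 78*I*y^2 + 252*I*y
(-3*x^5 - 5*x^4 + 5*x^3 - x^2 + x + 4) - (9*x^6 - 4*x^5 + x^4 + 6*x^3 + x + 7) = -9*x^6 + x^5 - 6*x^4 - x^3 - x^2 - 3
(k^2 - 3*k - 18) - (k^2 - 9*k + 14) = 6*k - 32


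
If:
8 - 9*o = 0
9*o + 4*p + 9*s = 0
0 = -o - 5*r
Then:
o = 8/9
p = -9*s/4 - 2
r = -8/45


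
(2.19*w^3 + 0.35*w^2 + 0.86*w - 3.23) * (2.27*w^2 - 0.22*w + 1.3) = 4.9713*w^5 + 0.3127*w^4 + 4.7222*w^3 - 7.0663*w^2 + 1.8286*w - 4.199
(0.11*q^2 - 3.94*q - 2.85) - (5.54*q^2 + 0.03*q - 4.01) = -5.43*q^2 - 3.97*q + 1.16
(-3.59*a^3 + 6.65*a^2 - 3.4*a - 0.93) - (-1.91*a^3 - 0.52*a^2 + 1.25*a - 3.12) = -1.68*a^3 + 7.17*a^2 - 4.65*a + 2.19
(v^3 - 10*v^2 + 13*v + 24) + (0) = v^3 - 10*v^2 + 13*v + 24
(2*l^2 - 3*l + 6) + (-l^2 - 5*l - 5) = l^2 - 8*l + 1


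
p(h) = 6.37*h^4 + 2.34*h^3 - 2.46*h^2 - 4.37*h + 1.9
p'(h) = 25.48*h^3 + 7.02*h^2 - 4.92*h - 4.37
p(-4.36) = 2082.14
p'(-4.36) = -1961.30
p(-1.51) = 27.95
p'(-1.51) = -68.66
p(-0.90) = 6.31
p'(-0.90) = -12.83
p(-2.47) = 199.52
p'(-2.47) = -333.35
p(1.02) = 4.26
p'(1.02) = 24.95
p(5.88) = 7981.50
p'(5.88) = 5389.43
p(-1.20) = 12.77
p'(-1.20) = -32.39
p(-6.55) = 10992.19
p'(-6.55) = -6831.14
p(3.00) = 545.80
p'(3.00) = 732.01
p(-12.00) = 127744.90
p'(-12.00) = -42963.89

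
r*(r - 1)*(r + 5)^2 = r^4 + 9*r^3 + 15*r^2 - 25*r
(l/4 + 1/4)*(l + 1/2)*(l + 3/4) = l^3/4 + 9*l^2/16 + 13*l/32 + 3/32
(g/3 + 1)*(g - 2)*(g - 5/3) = g^3/3 - 2*g^2/9 - 23*g/9 + 10/3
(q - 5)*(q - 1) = q^2 - 6*q + 5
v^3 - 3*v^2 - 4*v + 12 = (v - 3)*(v - 2)*(v + 2)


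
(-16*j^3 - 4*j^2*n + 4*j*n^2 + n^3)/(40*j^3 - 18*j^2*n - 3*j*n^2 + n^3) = (-2*j - n)/(5*j - n)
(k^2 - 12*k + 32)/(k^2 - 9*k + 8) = (k - 4)/(k - 1)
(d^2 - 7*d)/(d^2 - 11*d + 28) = d/(d - 4)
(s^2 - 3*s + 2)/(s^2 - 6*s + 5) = (s - 2)/(s - 5)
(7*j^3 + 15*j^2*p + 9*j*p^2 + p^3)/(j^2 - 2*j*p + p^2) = (7*j^3 + 15*j^2*p + 9*j*p^2 + p^3)/(j^2 - 2*j*p + p^2)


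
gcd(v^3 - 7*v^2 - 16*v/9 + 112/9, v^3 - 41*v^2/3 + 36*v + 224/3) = v^2 - 17*v/3 - 28/3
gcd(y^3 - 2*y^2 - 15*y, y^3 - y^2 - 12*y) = y^2 + 3*y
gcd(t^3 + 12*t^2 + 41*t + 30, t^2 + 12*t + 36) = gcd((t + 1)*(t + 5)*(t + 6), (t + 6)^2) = t + 6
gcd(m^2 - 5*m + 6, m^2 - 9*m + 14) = m - 2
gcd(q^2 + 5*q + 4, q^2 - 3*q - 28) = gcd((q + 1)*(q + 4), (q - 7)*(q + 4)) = q + 4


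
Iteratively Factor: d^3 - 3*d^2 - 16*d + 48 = (d + 4)*(d^2 - 7*d + 12) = (d - 4)*(d + 4)*(d - 3)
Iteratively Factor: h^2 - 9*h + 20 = (h - 5)*(h - 4)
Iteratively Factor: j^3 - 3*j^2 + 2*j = (j - 2)*(j^2 - j) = (j - 2)*(j - 1)*(j)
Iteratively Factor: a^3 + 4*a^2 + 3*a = (a + 1)*(a^2 + 3*a) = (a + 1)*(a + 3)*(a)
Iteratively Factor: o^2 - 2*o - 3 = (o - 3)*(o + 1)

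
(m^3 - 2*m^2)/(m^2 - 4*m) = m*(m - 2)/(m - 4)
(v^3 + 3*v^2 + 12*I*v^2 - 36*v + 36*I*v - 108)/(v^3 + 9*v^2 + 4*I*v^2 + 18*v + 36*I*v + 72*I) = (v^2 + 12*I*v - 36)/(v^2 + v*(6 + 4*I) + 24*I)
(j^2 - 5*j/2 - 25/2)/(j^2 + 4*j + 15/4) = 2*(j - 5)/(2*j + 3)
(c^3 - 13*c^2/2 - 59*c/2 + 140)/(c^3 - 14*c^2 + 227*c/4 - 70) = 2*(c + 5)/(2*c - 5)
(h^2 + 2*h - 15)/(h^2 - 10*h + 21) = (h + 5)/(h - 7)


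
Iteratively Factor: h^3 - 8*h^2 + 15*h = (h - 3)*(h^2 - 5*h) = (h - 5)*(h - 3)*(h)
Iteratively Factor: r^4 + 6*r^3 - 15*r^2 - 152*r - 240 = (r + 4)*(r^3 + 2*r^2 - 23*r - 60) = (r + 4)^2*(r^2 - 2*r - 15) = (r - 5)*(r + 4)^2*(r + 3)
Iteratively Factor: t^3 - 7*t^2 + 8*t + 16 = (t + 1)*(t^2 - 8*t + 16) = (t - 4)*(t + 1)*(t - 4)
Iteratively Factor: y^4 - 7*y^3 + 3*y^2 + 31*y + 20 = (y - 4)*(y^3 - 3*y^2 - 9*y - 5) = (y - 4)*(y + 1)*(y^2 - 4*y - 5) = (y - 5)*(y - 4)*(y + 1)*(y + 1)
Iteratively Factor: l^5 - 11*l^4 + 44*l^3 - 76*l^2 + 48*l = (l - 2)*(l^4 - 9*l^3 + 26*l^2 - 24*l) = (l - 4)*(l - 2)*(l^3 - 5*l^2 + 6*l) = l*(l - 4)*(l - 2)*(l^2 - 5*l + 6) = l*(l - 4)*(l - 2)^2*(l - 3)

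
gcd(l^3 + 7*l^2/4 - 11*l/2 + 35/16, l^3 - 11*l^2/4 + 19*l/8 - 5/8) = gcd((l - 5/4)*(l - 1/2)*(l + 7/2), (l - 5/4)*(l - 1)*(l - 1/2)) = l^2 - 7*l/4 + 5/8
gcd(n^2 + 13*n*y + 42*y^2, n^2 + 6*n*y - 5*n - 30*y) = n + 6*y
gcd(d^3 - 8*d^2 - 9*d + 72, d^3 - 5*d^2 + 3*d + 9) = d - 3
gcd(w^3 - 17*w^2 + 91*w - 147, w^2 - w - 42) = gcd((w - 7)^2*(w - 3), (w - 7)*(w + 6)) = w - 7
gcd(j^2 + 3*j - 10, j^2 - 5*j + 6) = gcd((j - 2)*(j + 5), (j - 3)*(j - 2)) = j - 2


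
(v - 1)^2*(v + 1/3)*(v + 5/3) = v^4 - 22*v^2/9 + 8*v/9 + 5/9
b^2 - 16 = (b - 4)*(b + 4)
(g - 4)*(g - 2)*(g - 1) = g^3 - 7*g^2 + 14*g - 8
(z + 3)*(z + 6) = z^2 + 9*z + 18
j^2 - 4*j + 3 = (j - 3)*(j - 1)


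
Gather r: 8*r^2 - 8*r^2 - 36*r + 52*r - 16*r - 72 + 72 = 0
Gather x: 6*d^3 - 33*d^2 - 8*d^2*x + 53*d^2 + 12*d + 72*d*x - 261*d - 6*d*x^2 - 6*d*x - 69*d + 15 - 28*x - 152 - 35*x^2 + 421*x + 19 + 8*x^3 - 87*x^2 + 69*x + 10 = 6*d^3 + 20*d^2 - 318*d + 8*x^3 + x^2*(-6*d - 122) + x*(-8*d^2 + 66*d + 462) - 108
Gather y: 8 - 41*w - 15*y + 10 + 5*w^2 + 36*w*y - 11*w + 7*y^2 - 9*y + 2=5*w^2 - 52*w + 7*y^2 + y*(36*w - 24) + 20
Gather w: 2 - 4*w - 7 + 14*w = 10*w - 5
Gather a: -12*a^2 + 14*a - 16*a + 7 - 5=-12*a^2 - 2*a + 2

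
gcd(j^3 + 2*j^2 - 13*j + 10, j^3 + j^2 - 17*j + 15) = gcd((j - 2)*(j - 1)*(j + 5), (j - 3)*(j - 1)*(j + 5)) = j^2 + 4*j - 5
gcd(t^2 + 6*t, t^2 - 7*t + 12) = 1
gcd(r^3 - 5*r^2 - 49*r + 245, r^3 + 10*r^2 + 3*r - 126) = r + 7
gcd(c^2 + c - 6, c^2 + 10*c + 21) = c + 3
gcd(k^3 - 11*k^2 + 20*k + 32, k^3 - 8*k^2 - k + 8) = k^2 - 7*k - 8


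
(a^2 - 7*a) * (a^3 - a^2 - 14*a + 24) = a^5 - 8*a^4 - 7*a^3 + 122*a^2 - 168*a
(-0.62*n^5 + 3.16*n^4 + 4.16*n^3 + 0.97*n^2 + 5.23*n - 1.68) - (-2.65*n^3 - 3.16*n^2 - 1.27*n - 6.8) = -0.62*n^5 + 3.16*n^4 + 6.81*n^3 + 4.13*n^2 + 6.5*n + 5.12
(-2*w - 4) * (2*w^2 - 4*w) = -4*w^3 + 16*w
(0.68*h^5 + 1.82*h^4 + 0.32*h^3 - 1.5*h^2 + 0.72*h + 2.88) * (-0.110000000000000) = -0.0748*h^5 - 0.2002*h^4 - 0.0352*h^3 + 0.165*h^2 - 0.0792*h - 0.3168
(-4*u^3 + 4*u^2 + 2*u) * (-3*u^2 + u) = 12*u^5 - 16*u^4 - 2*u^3 + 2*u^2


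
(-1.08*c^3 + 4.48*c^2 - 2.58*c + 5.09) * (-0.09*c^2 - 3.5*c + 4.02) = 0.0972*c^5 + 3.3768*c^4 - 19.7894*c^3 + 26.5815*c^2 - 28.1866*c + 20.4618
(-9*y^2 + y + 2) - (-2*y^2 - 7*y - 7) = -7*y^2 + 8*y + 9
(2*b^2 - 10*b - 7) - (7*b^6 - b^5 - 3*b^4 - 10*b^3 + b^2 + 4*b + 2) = -7*b^6 + b^5 + 3*b^4 + 10*b^3 + b^2 - 14*b - 9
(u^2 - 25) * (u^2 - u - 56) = u^4 - u^3 - 81*u^2 + 25*u + 1400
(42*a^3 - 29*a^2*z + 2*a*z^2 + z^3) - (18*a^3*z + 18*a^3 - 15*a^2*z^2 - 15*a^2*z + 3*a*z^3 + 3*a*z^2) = -18*a^3*z + 24*a^3 + 15*a^2*z^2 - 14*a^2*z - 3*a*z^3 - a*z^2 + z^3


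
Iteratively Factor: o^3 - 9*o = (o - 3)*(o^2 + 3*o) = (o - 3)*(o + 3)*(o)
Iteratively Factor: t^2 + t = (t)*(t + 1)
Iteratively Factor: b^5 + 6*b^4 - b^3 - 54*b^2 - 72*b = (b + 4)*(b^4 + 2*b^3 - 9*b^2 - 18*b) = (b + 3)*(b + 4)*(b^3 - b^2 - 6*b) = (b - 3)*(b + 3)*(b + 4)*(b^2 + 2*b) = (b - 3)*(b + 2)*(b + 3)*(b + 4)*(b)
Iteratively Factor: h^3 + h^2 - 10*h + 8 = (h - 1)*(h^2 + 2*h - 8) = (h - 2)*(h - 1)*(h + 4)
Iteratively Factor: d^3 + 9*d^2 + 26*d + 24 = (d + 3)*(d^2 + 6*d + 8) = (d + 2)*(d + 3)*(d + 4)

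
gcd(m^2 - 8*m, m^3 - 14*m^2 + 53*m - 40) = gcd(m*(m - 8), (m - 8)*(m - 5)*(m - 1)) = m - 8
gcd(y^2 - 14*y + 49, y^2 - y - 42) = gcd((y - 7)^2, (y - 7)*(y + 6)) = y - 7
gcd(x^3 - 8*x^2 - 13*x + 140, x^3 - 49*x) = x - 7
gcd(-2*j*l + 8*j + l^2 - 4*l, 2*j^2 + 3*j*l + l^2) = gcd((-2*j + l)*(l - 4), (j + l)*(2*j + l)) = 1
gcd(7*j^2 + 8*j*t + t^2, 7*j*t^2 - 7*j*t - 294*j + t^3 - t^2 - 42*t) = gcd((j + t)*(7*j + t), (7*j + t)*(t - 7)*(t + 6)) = 7*j + t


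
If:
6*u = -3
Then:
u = -1/2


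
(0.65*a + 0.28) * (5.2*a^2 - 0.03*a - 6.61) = 3.38*a^3 + 1.4365*a^2 - 4.3049*a - 1.8508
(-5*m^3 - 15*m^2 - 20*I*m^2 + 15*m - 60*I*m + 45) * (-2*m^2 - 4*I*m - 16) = 10*m^5 + 30*m^4 + 60*I*m^4 - 30*m^3 + 180*I*m^3 - 90*m^2 + 260*I*m^2 - 240*m + 780*I*m - 720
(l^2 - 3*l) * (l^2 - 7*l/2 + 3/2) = l^4 - 13*l^3/2 + 12*l^2 - 9*l/2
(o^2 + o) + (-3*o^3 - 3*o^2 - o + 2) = -3*o^3 - 2*o^2 + 2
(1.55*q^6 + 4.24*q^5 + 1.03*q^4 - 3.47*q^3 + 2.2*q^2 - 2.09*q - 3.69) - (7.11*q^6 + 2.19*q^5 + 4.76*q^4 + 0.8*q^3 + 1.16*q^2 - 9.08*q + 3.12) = -5.56*q^6 + 2.05*q^5 - 3.73*q^4 - 4.27*q^3 + 1.04*q^2 + 6.99*q - 6.81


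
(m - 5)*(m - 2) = m^2 - 7*m + 10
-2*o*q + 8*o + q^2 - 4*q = (-2*o + q)*(q - 4)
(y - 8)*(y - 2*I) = y^2 - 8*y - 2*I*y + 16*I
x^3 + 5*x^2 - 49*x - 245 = (x - 7)*(x + 5)*(x + 7)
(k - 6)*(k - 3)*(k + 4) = k^3 - 5*k^2 - 18*k + 72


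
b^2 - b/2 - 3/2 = (b - 3/2)*(b + 1)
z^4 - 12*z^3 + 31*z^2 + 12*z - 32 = (z - 8)*(z - 4)*(z - 1)*(z + 1)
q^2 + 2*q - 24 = (q - 4)*(q + 6)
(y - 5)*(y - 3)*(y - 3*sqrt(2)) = y^3 - 8*y^2 - 3*sqrt(2)*y^2 + 15*y + 24*sqrt(2)*y - 45*sqrt(2)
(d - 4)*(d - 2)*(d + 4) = d^3 - 2*d^2 - 16*d + 32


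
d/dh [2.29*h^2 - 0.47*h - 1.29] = 4.58*h - 0.47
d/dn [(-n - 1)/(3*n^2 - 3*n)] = (n^2 + 2*n - 1)/(3*n^2*(n^2 - 2*n + 1))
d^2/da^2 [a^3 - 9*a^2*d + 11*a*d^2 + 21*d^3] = 6*a - 18*d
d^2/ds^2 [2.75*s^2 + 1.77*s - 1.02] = 5.50000000000000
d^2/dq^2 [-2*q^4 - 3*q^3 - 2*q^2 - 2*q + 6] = -24*q^2 - 18*q - 4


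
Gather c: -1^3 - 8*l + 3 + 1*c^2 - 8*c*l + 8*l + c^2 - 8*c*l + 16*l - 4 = 2*c^2 - 16*c*l + 16*l - 2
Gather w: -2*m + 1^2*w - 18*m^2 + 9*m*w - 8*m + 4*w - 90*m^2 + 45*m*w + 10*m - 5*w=-108*m^2 + 54*m*w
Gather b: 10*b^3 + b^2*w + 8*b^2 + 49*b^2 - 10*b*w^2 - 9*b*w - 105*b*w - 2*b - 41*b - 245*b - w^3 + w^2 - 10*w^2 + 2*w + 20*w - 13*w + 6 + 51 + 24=10*b^3 + b^2*(w + 57) + b*(-10*w^2 - 114*w - 288) - w^3 - 9*w^2 + 9*w + 81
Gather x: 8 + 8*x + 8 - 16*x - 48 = -8*x - 32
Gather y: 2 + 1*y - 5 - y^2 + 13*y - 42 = -y^2 + 14*y - 45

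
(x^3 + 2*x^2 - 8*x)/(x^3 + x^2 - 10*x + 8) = x/(x - 1)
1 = 1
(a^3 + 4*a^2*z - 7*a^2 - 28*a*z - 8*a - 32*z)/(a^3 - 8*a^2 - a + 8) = (a + 4*z)/(a - 1)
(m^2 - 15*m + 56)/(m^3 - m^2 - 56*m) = (m - 7)/(m*(m + 7))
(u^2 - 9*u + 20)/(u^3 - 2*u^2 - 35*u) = (-u^2 + 9*u - 20)/(u*(-u^2 + 2*u + 35))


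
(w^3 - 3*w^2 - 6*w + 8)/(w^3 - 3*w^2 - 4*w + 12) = (w^2 - 5*w + 4)/(w^2 - 5*w + 6)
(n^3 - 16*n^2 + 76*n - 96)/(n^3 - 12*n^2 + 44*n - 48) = (n - 8)/(n - 4)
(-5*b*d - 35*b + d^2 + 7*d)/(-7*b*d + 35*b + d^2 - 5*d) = (5*b*d + 35*b - d^2 - 7*d)/(7*b*d - 35*b - d^2 + 5*d)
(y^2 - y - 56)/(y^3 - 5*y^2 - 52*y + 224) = 1/(y - 4)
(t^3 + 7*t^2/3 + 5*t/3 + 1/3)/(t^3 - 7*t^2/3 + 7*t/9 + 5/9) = 3*(t^2 + 2*t + 1)/(3*t^2 - 8*t + 5)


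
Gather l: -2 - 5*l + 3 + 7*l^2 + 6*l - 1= 7*l^2 + l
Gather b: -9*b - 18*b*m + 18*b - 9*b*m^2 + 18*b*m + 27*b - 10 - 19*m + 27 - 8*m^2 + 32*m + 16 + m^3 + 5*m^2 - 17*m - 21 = b*(36 - 9*m^2) + m^3 - 3*m^2 - 4*m + 12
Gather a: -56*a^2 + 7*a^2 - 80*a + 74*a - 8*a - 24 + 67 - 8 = -49*a^2 - 14*a + 35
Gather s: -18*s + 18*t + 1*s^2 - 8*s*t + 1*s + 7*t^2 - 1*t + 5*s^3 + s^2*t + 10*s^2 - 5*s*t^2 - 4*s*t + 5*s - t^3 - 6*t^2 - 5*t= 5*s^3 + s^2*(t + 11) + s*(-5*t^2 - 12*t - 12) - t^3 + t^2 + 12*t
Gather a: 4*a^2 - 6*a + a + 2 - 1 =4*a^2 - 5*a + 1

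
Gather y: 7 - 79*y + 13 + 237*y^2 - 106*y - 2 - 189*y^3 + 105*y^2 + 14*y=-189*y^3 + 342*y^2 - 171*y + 18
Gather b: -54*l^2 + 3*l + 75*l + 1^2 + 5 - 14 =-54*l^2 + 78*l - 8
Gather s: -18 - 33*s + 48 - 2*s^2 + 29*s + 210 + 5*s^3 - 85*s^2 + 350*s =5*s^3 - 87*s^2 + 346*s + 240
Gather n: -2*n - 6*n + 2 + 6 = 8 - 8*n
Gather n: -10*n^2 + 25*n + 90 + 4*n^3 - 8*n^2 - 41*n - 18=4*n^3 - 18*n^2 - 16*n + 72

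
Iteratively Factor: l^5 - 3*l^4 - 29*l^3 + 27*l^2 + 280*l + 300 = (l + 2)*(l^4 - 5*l^3 - 19*l^2 + 65*l + 150) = (l + 2)^2*(l^3 - 7*l^2 - 5*l + 75) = (l + 2)^2*(l + 3)*(l^2 - 10*l + 25) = (l - 5)*(l + 2)^2*(l + 3)*(l - 5)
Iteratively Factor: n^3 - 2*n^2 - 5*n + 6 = (n - 3)*(n^2 + n - 2) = (n - 3)*(n + 2)*(n - 1)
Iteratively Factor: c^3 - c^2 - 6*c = (c - 3)*(c^2 + 2*c) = c*(c - 3)*(c + 2)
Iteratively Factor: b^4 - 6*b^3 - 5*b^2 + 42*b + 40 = (b - 4)*(b^3 - 2*b^2 - 13*b - 10) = (b - 5)*(b - 4)*(b^2 + 3*b + 2) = (b - 5)*(b - 4)*(b + 1)*(b + 2)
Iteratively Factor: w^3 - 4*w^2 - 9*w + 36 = (w + 3)*(w^2 - 7*w + 12) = (w - 3)*(w + 3)*(w - 4)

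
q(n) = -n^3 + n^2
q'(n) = -3*n^2 + 2*n = n*(2 - 3*n)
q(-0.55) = 0.47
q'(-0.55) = -2.01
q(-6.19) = 275.49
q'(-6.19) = -127.33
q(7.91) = -432.35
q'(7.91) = -171.88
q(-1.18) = 3.04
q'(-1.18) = -6.54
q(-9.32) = 896.42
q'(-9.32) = -279.23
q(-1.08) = 2.43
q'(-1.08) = -5.66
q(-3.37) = 49.63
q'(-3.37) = -40.81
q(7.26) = -329.95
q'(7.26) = -143.60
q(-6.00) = 252.00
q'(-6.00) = -120.00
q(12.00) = -1584.00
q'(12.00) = -408.00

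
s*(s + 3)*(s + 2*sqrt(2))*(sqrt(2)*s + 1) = sqrt(2)*s^4 + 3*sqrt(2)*s^3 + 5*s^3 + 2*sqrt(2)*s^2 + 15*s^2 + 6*sqrt(2)*s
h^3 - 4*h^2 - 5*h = h*(h - 5)*(h + 1)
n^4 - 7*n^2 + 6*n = n*(n - 2)*(n - 1)*(n + 3)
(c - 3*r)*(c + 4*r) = c^2 + c*r - 12*r^2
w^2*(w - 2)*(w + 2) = w^4 - 4*w^2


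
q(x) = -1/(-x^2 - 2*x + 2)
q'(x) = -(2*x + 2)/(-x^2 - 2*x + 2)^2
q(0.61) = -2.45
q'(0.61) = -19.35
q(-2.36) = -0.87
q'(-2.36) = 2.06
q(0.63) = -2.91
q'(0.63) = -27.69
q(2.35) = 0.12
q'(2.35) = -0.10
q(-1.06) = -0.33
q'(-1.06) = 0.01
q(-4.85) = 0.08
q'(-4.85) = 0.06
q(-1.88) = -0.45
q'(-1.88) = 0.36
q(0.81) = 3.62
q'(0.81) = -47.49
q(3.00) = 0.08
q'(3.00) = -0.05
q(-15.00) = 0.01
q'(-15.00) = 0.00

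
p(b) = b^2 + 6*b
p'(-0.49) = 5.02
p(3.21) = 29.56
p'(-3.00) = 0.00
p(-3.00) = -9.00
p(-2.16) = -8.29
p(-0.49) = -2.70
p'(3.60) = 13.20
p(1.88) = 14.81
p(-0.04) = -0.24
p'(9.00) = 24.00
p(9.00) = 135.00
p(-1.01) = -5.04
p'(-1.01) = 3.98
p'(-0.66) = 4.68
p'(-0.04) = 5.92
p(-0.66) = -3.52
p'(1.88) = 9.76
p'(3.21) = 12.42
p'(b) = 2*b + 6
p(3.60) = 34.56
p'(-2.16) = 1.68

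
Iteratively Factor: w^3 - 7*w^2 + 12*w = (w)*(w^2 - 7*w + 12) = w*(w - 3)*(w - 4)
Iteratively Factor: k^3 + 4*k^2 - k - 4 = (k - 1)*(k^2 + 5*k + 4) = (k - 1)*(k + 1)*(k + 4)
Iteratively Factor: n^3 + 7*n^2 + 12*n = (n)*(n^2 + 7*n + 12) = n*(n + 3)*(n + 4)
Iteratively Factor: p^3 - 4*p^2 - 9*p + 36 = (p - 3)*(p^2 - p - 12) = (p - 3)*(p + 3)*(p - 4)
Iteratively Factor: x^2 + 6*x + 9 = (x + 3)*(x + 3)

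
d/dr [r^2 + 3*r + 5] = 2*r + 3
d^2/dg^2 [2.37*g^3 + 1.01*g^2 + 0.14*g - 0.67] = 14.22*g + 2.02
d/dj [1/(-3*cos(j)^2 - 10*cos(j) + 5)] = -2*(3*cos(j) + 5)*sin(j)/(3*cos(j)^2 + 10*cos(j) - 5)^2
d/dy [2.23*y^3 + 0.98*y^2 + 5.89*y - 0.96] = 6.69*y^2 + 1.96*y + 5.89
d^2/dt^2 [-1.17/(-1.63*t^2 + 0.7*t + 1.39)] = (6.217146*t^2 - 2.66994*t - 1.17*(3.26*t - 0.7)*(6.52*t - 1.4) - 5.301738)/(-1.63*t^2 + 0.7*t + 1.39)^3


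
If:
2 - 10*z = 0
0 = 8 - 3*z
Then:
No Solution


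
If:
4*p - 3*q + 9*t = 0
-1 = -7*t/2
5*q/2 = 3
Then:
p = 9/35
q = 6/5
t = 2/7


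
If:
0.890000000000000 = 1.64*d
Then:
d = 0.54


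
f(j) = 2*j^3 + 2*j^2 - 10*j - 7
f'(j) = 6*j^2 + 4*j - 10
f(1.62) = -9.45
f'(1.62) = 12.23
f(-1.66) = 5.96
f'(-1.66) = -0.11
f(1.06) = -12.97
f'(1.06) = 0.98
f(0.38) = -10.40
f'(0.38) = -7.61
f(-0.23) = -4.62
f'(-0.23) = -10.60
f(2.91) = 30.12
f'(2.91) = 52.45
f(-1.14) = 4.04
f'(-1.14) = -6.76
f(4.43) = 161.83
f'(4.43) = 125.47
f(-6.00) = -307.00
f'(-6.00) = 182.00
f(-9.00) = -1213.00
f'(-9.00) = 440.00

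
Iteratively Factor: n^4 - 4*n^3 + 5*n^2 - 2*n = (n - 1)*(n^3 - 3*n^2 + 2*n) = (n - 1)^2*(n^2 - 2*n) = (n - 2)*(n - 1)^2*(n)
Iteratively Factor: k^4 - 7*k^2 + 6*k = (k - 1)*(k^3 + k^2 - 6*k) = (k - 1)*(k + 3)*(k^2 - 2*k) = (k - 2)*(k - 1)*(k + 3)*(k)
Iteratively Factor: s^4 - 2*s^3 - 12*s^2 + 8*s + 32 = (s - 4)*(s^3 + 2*s^2 - 4*s - 8) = (s - 4)*(s + 2)*(s^2 - 4) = (s - 4)*(s - 2)*(s + 2)*(s + 2)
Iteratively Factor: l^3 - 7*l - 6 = (l - 3)*(l^2 + 3*l + 2) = (l - 3)*(l + 1)*(l + 2)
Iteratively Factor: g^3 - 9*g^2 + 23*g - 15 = (g - 3)*(g^2 - 6*g + 5) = (g - 3)*(g - 1)*(g - 5)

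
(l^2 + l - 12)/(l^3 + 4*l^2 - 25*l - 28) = (l^2 + l - 12)/(l^3 + 4*l^2 - 25*l - 28)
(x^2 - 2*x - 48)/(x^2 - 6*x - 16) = (x + 6)/(x + 2)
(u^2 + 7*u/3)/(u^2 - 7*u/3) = (3*u + 7)/(3*u - 7)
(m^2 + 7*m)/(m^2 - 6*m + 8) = m*(m + 7)/(m^2 - 6*m + 8)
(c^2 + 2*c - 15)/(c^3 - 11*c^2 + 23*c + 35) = (c^2 + 2*c - 15)/(c^3 - 11*c^2 + 23*c + 35)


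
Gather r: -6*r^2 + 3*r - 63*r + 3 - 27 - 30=-6*r^2 - 60*r - 54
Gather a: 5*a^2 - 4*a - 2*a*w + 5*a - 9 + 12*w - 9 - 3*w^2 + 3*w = 5*a^2 + a*(1 - 2*w) - 3*w^2 + 15*w - 18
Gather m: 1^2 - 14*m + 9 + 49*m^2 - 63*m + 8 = 49*m^2 - 77*m + 18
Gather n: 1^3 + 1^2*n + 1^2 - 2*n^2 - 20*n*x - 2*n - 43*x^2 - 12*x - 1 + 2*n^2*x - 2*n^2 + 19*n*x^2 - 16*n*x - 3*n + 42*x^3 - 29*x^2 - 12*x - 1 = n^2*(2*x - 4) + n*(19*x^2 - 36*x - 4) + 42*x^3 - 72*x^2 - 24*x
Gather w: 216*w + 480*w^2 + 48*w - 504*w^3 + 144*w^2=-504*w^3 + 624*w^2 + 264*w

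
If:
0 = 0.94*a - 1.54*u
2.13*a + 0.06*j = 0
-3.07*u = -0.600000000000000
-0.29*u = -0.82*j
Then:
No Solution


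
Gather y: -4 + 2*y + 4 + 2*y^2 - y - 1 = 2*y^2 + y - 1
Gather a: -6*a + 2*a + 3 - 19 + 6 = -4*a - 10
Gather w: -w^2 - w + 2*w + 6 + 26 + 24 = -w^2 + w + 56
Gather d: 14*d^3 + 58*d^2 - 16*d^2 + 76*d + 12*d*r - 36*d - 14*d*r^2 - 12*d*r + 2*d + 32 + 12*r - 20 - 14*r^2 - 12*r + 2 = 14*d^3 + 42*d^2 + d*(42 - 14*r^2) - 14*r^2 + 14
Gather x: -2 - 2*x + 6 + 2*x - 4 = 0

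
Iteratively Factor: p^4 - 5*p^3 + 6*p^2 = (p - 3)*(p^3 - 2*p^2) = p*(p - 3)*(p^2 - 2*p) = p^2*(p - 3)*(p - 2)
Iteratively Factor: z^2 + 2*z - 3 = (z + 3)*(z - 1)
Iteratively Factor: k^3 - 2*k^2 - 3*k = (k + 1)*(k^2 - 3*k) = k*(k + 1)*(k - 3)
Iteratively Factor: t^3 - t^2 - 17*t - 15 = (t + 3)*(t^2 - 4*t - 5) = (t - 5)*(t + 3)*(t + 1)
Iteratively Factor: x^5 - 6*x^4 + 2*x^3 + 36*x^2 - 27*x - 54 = (x - 3)*(x^4 - 3*x^3 - 7*x^2 + 15*x + 18) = (x - 3)^2*(x^3 - 7*x - 6) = (x - 3)^3*(x^2 + 3*x + 2) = (x - 3)^3*(x + 1)*(x + 2)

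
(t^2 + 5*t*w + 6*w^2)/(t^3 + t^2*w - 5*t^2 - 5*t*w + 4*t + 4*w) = (t^2 + 5*t*w + 6*w^2)/(t^3 + t^2*w - 5*t^2 - 5*t*w + 4*t + 4*w)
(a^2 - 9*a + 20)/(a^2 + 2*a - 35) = (a - 4)/(a + 7)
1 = 1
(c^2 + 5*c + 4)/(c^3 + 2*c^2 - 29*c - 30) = (c + 4)/(c^2 + c - 30)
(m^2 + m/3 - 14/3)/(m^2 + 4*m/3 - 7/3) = (m - 2)/(m - 1)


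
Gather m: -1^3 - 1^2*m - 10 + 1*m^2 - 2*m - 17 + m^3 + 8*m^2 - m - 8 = m^3 + 9*m^2 - 4*m - 36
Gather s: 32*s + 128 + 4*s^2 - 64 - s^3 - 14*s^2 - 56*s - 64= -s^3 - 10*s^2 - 24*s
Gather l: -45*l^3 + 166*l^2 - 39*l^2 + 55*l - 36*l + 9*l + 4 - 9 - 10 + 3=-45*l^3 + 127*l^2 + 28*l - 12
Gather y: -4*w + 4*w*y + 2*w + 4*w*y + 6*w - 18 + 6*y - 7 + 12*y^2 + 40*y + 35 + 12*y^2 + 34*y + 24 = 4*w + 24*y^2 + y*(8*w + 80) + 34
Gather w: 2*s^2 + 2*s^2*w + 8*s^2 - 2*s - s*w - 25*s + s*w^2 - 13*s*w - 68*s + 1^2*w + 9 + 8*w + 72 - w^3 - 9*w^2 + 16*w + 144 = 10*s^2 - 95*s - w^3 + w^2*(s - 9) + w*(2*s^2 - 14*s + 25) + 225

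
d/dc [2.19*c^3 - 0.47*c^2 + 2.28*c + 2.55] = 6.57*c^2 - 0.94*c + 2.28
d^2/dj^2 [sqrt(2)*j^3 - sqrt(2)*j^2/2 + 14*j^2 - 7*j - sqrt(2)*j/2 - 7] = 6*sqrt(2)*j - sqrt(2) + 28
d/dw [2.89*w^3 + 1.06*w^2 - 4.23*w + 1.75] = 8.67*w^2 + 2.12*w - 4.23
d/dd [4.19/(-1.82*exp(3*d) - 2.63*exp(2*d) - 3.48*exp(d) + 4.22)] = (22.8774*exp(2*d) + 22.0394*exp(d) + 14.5812)*exp(d)/(1.82*exp(3*d) + 2.63*exp(2*d) + 3.48*exp(d) - 4.22)^2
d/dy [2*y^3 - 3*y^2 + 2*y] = 6*y^2 - 6*y + 2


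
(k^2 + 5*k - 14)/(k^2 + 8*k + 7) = (k - 2)/(k + 1)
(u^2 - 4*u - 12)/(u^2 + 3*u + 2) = (u - 6)/(u + 1)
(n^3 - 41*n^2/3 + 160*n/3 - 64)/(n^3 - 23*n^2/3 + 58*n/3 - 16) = (n - 8)/(n - 2)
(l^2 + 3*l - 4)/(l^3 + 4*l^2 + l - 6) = (l + 4)/(l^2 + 5*l + 6)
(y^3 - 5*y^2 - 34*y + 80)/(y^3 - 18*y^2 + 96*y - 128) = (y + 5)/(y - 8)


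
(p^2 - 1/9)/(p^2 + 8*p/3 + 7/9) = (3*p - 1)/(3*p + 7)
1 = 1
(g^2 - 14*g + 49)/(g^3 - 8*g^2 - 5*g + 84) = (g - 7)/(g^2 - g - 12)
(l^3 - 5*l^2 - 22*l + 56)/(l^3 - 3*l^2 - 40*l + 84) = (l + 4)/(l + 6)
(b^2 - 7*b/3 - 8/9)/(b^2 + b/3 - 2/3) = (9*b^2 - 21*b - 8)/(3*(3*b^2 + b - 2))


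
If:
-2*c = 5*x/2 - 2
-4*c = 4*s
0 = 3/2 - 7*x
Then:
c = 41/56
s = -41/56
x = 3/14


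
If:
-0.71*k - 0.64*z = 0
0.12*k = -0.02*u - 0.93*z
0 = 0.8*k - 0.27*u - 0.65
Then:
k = -0.06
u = -2.57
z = 0.06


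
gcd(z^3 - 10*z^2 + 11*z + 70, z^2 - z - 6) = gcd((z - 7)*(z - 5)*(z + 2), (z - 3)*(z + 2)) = z + 2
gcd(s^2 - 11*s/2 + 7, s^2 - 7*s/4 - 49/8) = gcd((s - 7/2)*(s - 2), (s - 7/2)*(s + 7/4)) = s - 7/2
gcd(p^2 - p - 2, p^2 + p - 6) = p - 2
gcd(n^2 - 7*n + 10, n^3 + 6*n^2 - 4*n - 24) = n - 2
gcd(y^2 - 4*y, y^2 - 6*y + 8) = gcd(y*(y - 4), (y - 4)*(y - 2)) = y - 4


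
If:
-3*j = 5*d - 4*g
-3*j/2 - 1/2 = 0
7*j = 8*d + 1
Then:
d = -5/12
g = -37/48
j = -1/3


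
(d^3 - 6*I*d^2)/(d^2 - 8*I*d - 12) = d^2/(d - 2*I)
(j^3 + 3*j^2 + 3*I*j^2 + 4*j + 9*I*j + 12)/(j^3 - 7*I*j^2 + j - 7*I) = (j^2 + j*(3 + 4*I) + 12*I)/(j^2 - 6*I*j + 7)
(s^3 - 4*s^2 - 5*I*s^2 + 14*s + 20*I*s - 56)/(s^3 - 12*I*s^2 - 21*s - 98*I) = (s - 4)/(s - 7*I)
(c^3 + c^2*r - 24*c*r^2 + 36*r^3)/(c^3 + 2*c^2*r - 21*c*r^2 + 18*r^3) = (-c + 2*r)/(-c + r)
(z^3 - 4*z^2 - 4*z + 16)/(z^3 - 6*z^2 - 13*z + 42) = (z^2 - 2*z - 8)/(z^2 - 4*z - 21)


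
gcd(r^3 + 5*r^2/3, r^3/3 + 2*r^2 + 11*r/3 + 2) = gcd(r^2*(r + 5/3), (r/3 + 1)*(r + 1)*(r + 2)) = 1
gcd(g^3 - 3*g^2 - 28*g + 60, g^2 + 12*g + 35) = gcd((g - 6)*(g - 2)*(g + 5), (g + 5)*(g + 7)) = g + 5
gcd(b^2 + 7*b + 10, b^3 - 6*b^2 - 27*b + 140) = b + 5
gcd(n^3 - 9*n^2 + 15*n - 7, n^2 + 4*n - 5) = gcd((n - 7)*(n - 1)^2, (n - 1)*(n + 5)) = n - 1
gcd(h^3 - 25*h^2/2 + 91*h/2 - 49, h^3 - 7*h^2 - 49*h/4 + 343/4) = h^2 - 21*h/2 + 49/2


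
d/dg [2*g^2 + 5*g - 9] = 4*g + 5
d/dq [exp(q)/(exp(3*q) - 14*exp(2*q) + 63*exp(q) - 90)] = 2*(-exp(3*q) + 7*exp(2*q) - 45)*exp(q)/(exp(6*q) - 28*exp(5*q) + 322*exp(4*q) - 1944*exp(3*q) + 6489*exp(2*q) - 11340*exp(q) + 8100)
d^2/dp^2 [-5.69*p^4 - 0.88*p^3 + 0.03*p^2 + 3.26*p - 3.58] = -68.28*p^2 - 5.28*p + 0.06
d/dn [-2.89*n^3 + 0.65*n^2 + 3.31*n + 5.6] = -8.67*n^2 + 1.3*n + 3.31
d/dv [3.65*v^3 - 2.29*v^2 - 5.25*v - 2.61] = 10.95*v^2 - 4.58*v - 5.25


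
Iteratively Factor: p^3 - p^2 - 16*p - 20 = (p - 5)*(p^2 + 4*p + 4) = (p - 5)*(p + 2)*(p + 2)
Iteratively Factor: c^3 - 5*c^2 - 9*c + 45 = (c - 5)*(c^2 - 9) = (c - 5)*(c + 3)*(c - 3)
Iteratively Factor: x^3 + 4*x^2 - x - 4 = (x + 4)*(x^2 - 1) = (x - 1)*(x + 4)*(x + 1)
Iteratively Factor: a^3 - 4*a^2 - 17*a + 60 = (a - 5)*(a^2 + a - 12) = (a - 5)*(a - 3)*(a + 4)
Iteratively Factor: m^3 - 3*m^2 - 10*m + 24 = (m + 3)*(m^2 - 6*m + 8) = (m - 2)*(m + 3)*(m - 4)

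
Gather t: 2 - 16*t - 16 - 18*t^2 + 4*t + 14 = -18*t^2 - 12*t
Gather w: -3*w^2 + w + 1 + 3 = -3*w^2 + w + 4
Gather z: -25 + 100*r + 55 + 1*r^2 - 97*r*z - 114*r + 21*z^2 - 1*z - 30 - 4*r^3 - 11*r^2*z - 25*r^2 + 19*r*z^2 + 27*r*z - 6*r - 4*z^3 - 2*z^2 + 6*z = -4*r^3 - 24*r^2 - 20*r - 4*z^3 + z^2*(19*r + 19) + z*(-11*r^2 - 70*r + 5)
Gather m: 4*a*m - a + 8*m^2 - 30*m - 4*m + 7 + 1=-a + 8*m^2 + m*(4*a - 34) + 8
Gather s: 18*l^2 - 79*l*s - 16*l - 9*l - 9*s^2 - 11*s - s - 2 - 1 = 18*l^2 - 25*l - 9*s^2 + s*(-79*l - 12) - 3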